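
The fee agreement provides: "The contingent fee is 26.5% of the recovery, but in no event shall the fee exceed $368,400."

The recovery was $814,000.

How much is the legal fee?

26.5% of $814,000 = $215,710.00
That is under the $368,400 cap.

$215,710.00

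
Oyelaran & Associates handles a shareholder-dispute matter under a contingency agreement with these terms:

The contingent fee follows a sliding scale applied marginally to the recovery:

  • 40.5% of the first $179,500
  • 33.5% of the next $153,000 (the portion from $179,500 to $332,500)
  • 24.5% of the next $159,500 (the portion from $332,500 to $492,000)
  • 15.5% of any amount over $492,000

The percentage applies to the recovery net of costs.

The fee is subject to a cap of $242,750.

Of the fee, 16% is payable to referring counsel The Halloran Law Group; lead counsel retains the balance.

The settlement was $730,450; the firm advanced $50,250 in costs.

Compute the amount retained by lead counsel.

Fee base (net of costs): $730,450 − $50,250 = $680,200
First $179,500 at 40.5% = $72,697.50
Next $153,000 at 33.5% = $51,255.00
Next $159,500 at 24.5% = $39,077.50
Remaining $188,200 at 15.5% = $29,171.00
Fee: $72,697.50 + $51,255.00 + $39,077.50 + $29,171.00 = $192,201.00
$192,201.00 is under the $242,750 cap.
Referral share: 16% of $192,201.00 = $30,752.16; lead counsel retains $192,201.00 − $30,752.16 = $161,448.84.

$161,448.84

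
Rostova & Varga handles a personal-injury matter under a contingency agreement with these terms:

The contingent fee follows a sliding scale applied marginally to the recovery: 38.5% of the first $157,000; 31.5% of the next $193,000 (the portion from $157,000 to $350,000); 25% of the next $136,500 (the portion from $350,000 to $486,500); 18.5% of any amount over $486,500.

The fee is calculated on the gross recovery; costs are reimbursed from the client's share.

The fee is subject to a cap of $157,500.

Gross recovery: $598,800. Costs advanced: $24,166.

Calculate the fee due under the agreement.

Fee base is the gross recovery, $598,800; costs are reimbursed separately.
First $157,000 at 38.5% = $60,445.00
Next $193,000 at 31.5% = $60,795.00
Next $136,500 at 25% = $34,125.00
Remaining $112,300 at 18.5% = $20,775.50
Fee: $60,445.00 + $60,795.00 + $34,125.00 + $20,775.50 = $176,140.50
$176,140.50 exceeds the $157,500 cap, so the fee is capped at $157,500.00.

$157,500.00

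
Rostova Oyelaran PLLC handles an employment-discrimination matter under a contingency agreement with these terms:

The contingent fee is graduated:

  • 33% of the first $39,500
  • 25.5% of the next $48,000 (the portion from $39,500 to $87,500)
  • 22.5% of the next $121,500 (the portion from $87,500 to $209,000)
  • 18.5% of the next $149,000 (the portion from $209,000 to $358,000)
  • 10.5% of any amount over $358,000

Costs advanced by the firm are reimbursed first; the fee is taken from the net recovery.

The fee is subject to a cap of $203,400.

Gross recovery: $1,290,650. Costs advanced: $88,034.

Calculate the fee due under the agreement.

Fee base (net of costs): $1,290,650 − $88,034 = $1,202,616
First $39,500 at 33% = $13,035.00
Next $48,000 at 25.5% = $12,240.00
Next $121,500 at 22.5% = $27,337.50
Next $149,000 at 18.5% = $27,565.00
Remaining $844,616 at 10.5% = $88,684.68
Fee: $13,035.00 + $12,240.00 + $27,337.50 + $27,565.00 + $88,684.68 = $168,862.18
$168,862.18 is under the $203,400 cap.

$168,862.18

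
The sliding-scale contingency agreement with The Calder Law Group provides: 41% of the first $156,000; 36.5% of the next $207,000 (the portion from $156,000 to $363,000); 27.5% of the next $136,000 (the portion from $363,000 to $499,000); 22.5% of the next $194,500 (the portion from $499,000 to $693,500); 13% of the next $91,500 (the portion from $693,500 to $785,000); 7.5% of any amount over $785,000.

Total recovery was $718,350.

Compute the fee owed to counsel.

$223,908.00

First $156,000 at 41% = $63,960.00
Next $207,000 at 36.5% = $75,555.00
Next $136,000 at 27.5% = $37,400.00
Next $194,500 at 22.5% = $43,762.50
Remaining $24,850 at 13% = $3,230.50
Fee: $63,960.00 + $75,555.00 + $37,400.00 + $43,762.50 + $3,230.50 = $223,908.00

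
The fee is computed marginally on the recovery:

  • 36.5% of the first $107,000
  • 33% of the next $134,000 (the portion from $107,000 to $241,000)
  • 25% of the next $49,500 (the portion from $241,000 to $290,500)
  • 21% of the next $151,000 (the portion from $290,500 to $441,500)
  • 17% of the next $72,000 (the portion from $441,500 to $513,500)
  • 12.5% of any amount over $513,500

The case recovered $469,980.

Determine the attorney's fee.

First $107,000 at 36.5% = $39,055.00
Next $134,000 at 33% = $44,220.00
Next $49,500 at 25% = $12,375.00
Next $151,000 at 21% = $31,710.00
Remaining $28,480 at 17% = $4,841.60
Fee: $39,055.00 + $44,220.00 + $12,375.00 + $31,710.00 + $4,841.60 = $132,201.60

$132,201.60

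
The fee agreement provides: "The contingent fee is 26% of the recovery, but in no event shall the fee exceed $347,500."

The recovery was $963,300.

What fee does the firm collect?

26% of $963,300 = $250,458.00
That is under the $347,500 cap.

$250,458.00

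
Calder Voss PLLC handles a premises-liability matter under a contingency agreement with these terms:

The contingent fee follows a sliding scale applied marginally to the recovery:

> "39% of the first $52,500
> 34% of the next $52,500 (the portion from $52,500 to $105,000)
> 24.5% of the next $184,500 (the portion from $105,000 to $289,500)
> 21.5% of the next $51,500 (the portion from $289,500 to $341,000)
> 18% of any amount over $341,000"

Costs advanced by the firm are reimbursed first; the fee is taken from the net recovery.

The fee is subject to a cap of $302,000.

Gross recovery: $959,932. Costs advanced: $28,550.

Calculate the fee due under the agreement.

Fee base (net of costs): $959,932 − $28,550 = $931,382
First $52,500 at 39% = $20,475.00
Next $52,500 at 34% = $17,850.00
Next $184,500 at 24.5% = $45,202.50
Next $51,500 at 21.5% = $11,072.50
Remaining $590,382 at 18% = $106,268.76
Fee: $20,475.00 + $17,850.00 + $45,202.50 + $11,072.50 + $106,268.76 = $200,868.76
$200,868.76 is under the $302,000 cap.

$200,868.76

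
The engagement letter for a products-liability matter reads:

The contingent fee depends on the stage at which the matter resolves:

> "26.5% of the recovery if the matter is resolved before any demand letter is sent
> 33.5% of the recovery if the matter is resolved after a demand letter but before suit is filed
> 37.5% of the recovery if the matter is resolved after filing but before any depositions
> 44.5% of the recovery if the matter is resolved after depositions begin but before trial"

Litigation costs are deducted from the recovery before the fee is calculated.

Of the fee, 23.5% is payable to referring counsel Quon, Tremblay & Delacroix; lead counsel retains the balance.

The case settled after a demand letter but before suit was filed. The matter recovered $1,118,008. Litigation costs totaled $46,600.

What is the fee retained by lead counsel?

$274,575.09

Fee base (net of costs): $1,118,008 − $46,600 = $1,071,408
The matter settled after a demand letter but before suit was filed, so the 33.5% rate applies.
$1,071,408 × 33.5% = $358,921.68
Referral share: 23.5% of $358,921.68 = $84,346.59; lead counsel retains $358,921.68 − $84,346.59 = $274,575.09.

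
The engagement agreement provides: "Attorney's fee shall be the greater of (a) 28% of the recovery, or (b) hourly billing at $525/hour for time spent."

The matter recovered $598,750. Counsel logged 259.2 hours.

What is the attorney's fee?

$167,650.00

(a) 28% of $598,750 = $167,650.00
(b) 259.2 × $525 = $136,080.00
The greater is (a): $167,650.00.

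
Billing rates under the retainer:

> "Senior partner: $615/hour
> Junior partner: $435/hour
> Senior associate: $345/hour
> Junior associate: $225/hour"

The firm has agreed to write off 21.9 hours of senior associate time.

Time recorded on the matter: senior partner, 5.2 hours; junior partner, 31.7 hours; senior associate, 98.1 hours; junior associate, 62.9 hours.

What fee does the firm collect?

Senior partner: 5.2 × $615 = $3,198.00
Junior partner: 31.7 × $435 = $13,789.50
Senior associate: 98.1 × $345 = $33,844.50
Junior associate: 62.9 × $225 = $14,152.50
Subtotal: $64,984.50
Write-off: 21.9 × $345 = $7,555.50
Total: $64,984.50 − $7,555.50 = $57,429.00

$57,429.00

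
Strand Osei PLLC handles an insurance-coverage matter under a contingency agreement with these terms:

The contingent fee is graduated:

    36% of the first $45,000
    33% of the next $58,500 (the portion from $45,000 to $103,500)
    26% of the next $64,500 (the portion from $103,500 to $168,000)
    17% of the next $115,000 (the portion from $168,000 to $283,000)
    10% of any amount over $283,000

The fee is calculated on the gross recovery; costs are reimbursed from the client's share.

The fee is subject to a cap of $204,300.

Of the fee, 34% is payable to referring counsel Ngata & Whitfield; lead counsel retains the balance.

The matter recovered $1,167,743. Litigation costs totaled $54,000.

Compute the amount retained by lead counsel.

Fee base is the gross recovery, $1,167,743; costs are reimbursed separately.
First $45,000 at 36% = $16,200.00
Next $58,500 at 33% = $19,305.00
Next $64,500 at 26% = $16,770.00
Next $115,000 at 17% = $19,550.00
Remaining $884,743 at 10% = $88,474.30
Fee: $16,200.00 + $19,305.00 + $16,770.00 + $19,550.00 + $88,474.30 = $160,299.30
$160,299.30 is under the $204,300 cap.
Referral share: 34% of $160,299.30 = $54,501.76; lead counsel retains $160,299.30 − $54,501.76 = $105,797.54.

$105,797.54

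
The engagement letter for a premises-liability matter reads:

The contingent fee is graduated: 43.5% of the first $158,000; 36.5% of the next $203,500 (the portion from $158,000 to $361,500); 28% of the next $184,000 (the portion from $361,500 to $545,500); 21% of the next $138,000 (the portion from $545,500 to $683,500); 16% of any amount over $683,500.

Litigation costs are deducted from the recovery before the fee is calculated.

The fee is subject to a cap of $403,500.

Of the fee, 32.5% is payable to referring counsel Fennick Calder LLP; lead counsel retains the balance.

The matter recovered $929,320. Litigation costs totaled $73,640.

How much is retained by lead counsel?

Fee base (net of costs): $929,320 − $73,640 = $855,680
First $158,000 at 43.5% = $68,730.00
Next $203,500 at 36.5% = $74,277.50
Next $184,000 at 28% = $51,520.00
Next $138,000 at 21% = $28,980.00
Remaining $172,180 at 16% = $27,548.80
Fee: $68,730.00 + $74,277.50 + $51,520.00 + $28,980.00 + $27,548.80 = $251,056.30
$251,056.30 is under the $403,500 cap.
Referral share: 32.5% of $251,056.30 = $81,593.30; lead counsel retains $251,056.30 − $81,593.30 = $169,463.00.

$169,463.00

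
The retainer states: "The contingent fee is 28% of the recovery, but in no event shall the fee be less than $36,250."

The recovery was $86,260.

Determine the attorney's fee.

28% of $86,260 = $24,152.80
That is below the $36,250 minimum, so the minimum applies.

$36,250.00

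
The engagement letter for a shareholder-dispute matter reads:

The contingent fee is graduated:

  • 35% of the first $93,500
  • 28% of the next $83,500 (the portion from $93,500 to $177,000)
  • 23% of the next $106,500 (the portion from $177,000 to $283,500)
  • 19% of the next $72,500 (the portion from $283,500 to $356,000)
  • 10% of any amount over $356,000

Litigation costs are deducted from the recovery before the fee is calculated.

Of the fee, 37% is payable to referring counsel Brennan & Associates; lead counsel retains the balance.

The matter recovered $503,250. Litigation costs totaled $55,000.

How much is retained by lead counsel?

Fee base (net of costs): $503,250 − $55,000 = $448,250
First $93,500 at 35% = $32,725.00
Next $83,500 at 28% = $23,380.00
Next $106,500 at 23% = $24,495.00
Next $72,500 at 19% = $13,775.00
Remaining $92,250 at 10% = $9,225.00
Fee: $32,725.00 + $23,380.00 + $24,495.00 + $13,775.00 + $9,225.00 = $103,600.00
Referral share: 37% of $103,600.00 = $38,332.00; lead counsel retains $103,600.00 − $38,332.00 = $65,268.00.

$65,268.00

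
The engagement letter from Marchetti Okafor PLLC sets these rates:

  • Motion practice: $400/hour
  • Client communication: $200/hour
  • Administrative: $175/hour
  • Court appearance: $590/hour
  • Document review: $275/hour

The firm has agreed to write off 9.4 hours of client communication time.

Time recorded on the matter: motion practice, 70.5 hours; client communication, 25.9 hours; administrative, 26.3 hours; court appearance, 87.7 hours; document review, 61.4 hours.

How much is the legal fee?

$104,730.50

Motion practice: 70.5 × $400 = $28,200.00
Client communication: 25.9 × $200 = $5,180.00
Administrative: 26.3 × $175 = $4,602.50
Court appearance: 87.7 × $590 = $51,743.00
Document review: 61.4 × $275 = $16,885.00
Subtotal: $106,610.50
Write-off: 9.4 × $200 = $1,880.00
Total: $106,610.50 − $1,880.00 = $104,730.50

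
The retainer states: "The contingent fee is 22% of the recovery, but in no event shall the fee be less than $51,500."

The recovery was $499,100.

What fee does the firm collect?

$109,802.00

22% of $499,100 = $109,802.00
That exceeds the $51,500 minimum.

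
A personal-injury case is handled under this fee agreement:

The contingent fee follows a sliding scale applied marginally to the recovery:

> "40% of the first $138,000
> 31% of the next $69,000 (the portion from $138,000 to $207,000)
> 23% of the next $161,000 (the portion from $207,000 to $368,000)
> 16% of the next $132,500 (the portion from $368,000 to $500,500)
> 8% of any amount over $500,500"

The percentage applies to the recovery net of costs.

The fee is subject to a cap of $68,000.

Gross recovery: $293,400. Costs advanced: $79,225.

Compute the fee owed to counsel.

$68,000.00

Fee base (net of costs): $293,400 − $79,225 = $214,175
First $138,000 at 40% = $55,200.00
Next $69,000 at 31% = $21,390.00
Remaining $7,175 at 23% = $1,650.25
Fee: $55,200.00 + $21,390.00 + $1,650.25 = $78,240.25
$78,240.25 exceeds the $68,000 cap, so the fee is capped at $68,000.00.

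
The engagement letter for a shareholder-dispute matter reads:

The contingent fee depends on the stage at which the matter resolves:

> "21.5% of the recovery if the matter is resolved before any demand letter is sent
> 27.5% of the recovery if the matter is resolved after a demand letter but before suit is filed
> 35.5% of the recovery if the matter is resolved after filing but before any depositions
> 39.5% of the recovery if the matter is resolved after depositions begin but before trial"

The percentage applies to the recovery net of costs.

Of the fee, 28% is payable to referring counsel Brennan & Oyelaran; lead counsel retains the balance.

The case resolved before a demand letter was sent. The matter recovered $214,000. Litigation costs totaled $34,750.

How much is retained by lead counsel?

$27,747.90

Fee base (net of costs): $214,000 − $34,750 = $179,250
The matter resolved before a demand letter was sent, so the 21.5% rate applies.
$179,250 × 21.5% = $38,538.75
Referral share: 28% of $38,538.75 = $10,790.85; lead counsel retains $38,538.75 − $10,790.85 = $27,747.90.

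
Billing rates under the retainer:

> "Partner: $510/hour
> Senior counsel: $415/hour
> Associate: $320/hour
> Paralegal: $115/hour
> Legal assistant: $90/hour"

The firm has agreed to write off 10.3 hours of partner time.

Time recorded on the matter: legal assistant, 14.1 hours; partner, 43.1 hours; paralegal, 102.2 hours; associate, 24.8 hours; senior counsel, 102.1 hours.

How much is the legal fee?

$80,057.50

Partner: 43.1 × $510 = $21,981.00
Senior counsel: 102.1 × $415 = $42,371.50
Associate: 24.8 × $320 = $7,936.00
Paralegal: 102.2 × $115 = $11,753.00
Legal assistant: 14.1 × $90 = $1,269.00
Subtotal: $85,310.50
Write-off: 10.3 × $510 = $5,253.00
Total: $85,310.50 − $5,253.00 = $80,057.50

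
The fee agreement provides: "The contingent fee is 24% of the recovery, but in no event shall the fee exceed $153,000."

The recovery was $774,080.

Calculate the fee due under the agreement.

24% of $774,080 = $185,779.20
That exceeds the $153,000 cap, so the fee is capped at $153,000.

$153,000.00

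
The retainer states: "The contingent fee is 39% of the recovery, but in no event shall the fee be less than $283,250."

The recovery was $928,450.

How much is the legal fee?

39% of $928,450 = $362,095.50
That exceeds the $283,250 minimum.

$362,095.50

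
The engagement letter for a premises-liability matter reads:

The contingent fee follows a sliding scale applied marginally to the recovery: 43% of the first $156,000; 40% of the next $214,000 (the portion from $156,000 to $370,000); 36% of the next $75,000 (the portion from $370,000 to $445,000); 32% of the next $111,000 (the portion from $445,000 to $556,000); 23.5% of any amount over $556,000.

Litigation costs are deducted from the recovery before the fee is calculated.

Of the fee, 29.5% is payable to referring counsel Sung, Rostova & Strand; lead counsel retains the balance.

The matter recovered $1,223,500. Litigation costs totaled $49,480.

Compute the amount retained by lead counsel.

Fee base (net of costs): $1,223,500 − $49,480 = $1,174,020
First $156,000 at 43% = $67,080.00
Next $214,000 at 40% = $85,600.00
Next $75,000 at 36% = $27,000.00
Next $111,000 at 32% = $35,520.00
Remaining $618,020 at 23.5% = $145,234.70
Fee: $67,080.00 + $85,600.00 + $27,000.00 + $35,520.00 + $145,234.70 = $360,434.70
Referral share: 29.5% of $360,434.70 = $106,328.24; lead counsel retains $360,434.70 − $106,328.24 = $254,106.46.

$254,106.46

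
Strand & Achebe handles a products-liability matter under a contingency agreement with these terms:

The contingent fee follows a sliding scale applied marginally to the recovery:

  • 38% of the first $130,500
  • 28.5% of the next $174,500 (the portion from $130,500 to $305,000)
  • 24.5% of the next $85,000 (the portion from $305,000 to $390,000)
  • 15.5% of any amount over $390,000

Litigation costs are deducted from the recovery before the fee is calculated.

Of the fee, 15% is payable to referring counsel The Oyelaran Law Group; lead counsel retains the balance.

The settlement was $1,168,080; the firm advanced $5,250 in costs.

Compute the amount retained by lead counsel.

Fee base (net of costs): $1,168,080 − $5,250 = $1,162,830
First $130,500 at 38% = $49,590.00
Next $174,500 at 28.5% = $49,732.50
Next $85,000 at 24.5% = $20,825.00
Remaining $772,830 at 15.5% = $119,788.65
Fee: $49,590.00 + $49,732.50 + $20,825.00 + $119,788.65 = $239,936.15
Referral share: 15% of $239,936.15 = $35,990.42; lead counsel retains $239,936.15 − $35,990.42 = $203,945.73.

$203,945.73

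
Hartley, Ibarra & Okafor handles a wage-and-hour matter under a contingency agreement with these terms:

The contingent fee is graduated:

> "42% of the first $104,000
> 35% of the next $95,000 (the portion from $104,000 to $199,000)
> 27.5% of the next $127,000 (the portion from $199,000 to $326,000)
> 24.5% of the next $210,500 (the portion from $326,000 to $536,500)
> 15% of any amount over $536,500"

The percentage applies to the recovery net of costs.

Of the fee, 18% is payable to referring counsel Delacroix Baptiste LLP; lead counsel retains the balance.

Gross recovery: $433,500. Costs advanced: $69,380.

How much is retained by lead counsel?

Fee base (net of costs): $433,500 − $69,380 = $364,120
First $104,000 at 42% = $43,680.00
Next $95,000 at 35% = $33,250.00
Next $127,000 at 27.5% = $34,925.00
Remaining $38,120 at 24.5% = $9,339.40
Fee: $43,680.00 + $33,250.00 + $34,925.00 + $9,339.40 = $121,194.40
Referral share: 18% of $121,194.40 = $21,814.99; lead counsel retains $121,194.40 − $21,814.99 = $99,379.41.

$99,379.41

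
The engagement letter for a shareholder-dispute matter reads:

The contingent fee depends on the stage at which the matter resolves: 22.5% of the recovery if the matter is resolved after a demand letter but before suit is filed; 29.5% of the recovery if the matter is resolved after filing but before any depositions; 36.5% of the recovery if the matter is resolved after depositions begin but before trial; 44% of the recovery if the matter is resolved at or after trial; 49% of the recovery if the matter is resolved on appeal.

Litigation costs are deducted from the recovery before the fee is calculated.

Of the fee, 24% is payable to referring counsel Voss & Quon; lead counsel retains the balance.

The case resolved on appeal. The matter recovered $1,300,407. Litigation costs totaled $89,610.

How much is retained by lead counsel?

Fee base (net of costs): $1,300,407 − $89,610 = $1,210,797
The matter resolved on appeal, so the 49% rate applies.
$1,210,797 × 49% = $593,290.53
Referral share: 24% of $593,290.53 = $142,389.73; lead counsel retains $593,290.53 − $142,389.73 = $450,900.80.

$450,900.80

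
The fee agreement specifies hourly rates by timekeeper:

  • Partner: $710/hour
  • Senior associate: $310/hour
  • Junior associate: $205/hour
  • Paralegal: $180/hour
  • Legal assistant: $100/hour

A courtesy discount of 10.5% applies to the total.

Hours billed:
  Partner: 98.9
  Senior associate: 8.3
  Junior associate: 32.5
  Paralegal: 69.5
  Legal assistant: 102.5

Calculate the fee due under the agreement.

Partner: 98.9 × $710 = $70,219.00
Senior associate: 8.3 × $310 = $2,573.00
Junior associate: 32.5 × $205 = $6,662.50
Paralegal: 69.5 × $180 = $12,510.00
Legal assistant: 102.5 × $100 = $10,250.00
Subtotal: $102,214.50
Less 10.5% discount: −$10,732.52
Total: $102,214.50 − $10,732.52 = $91,481.98

$91,481.98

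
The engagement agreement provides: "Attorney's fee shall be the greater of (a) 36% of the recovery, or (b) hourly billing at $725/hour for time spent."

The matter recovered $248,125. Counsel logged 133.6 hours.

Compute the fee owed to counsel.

$96,860.00

(a) 36% of $248,125 = $89,325.00
(b) 133.6 × $725 = $96,860.00
The greater is (b): $96,860.00.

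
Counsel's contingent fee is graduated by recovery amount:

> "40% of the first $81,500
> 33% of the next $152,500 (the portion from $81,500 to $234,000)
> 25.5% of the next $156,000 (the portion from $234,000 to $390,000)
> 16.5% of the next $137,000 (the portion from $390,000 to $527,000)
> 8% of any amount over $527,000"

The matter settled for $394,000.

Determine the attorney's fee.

First $81,500 at 40% = $32,600.00
Next $152,500 at 33% = $50,325.00
Next $156,000 at 25.5% = $39,780.00
Remaining $4,000 at 16.5% = $660.00
Fee: $32,600.00 + $50,325.00 + $39,780.00 + $660.00 = $123,365.00

$123,365.00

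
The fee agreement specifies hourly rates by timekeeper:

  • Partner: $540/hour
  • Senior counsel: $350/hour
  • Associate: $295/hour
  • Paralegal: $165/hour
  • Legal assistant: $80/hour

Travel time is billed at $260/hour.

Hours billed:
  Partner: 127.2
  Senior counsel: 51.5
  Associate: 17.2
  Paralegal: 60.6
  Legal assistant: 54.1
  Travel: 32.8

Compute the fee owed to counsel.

Partner: 127.2 × $540 = $68,688.00
Senior counsel: 51.5 × $350 = $18,025.00
Associate: 17.2 × $295 = $5,074.00
Paralegal: 60.6 × $165 = $9,999.00
Legal assistant: 54.1 × $80 = $4,328.00
Subtotal: $68,688.00 + $18,025.00 + $5,074.00 + $9,999.00 + $4,328.00 = $106,114.00
Travel: 32.8 × $260 = $8,528.00
Total: $106,114.00 + $8,528.00 = $114,642.00

$114,642.00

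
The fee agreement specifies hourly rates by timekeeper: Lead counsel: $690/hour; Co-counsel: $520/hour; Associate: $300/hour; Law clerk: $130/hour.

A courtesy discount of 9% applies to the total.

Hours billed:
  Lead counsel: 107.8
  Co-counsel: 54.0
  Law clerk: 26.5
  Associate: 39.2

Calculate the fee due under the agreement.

Lead counsel: 107.8 × $690 = $74,382.00
Co-counsel: 54.0 × $520 = $28,080.00
Associate: 39.2 × $300 = $11,760.00
Law clerk: 26.5 × $130 = $3,445.00
Subtotal: $117,667.00
Less 9% discount: −$10,590.03
Total: $117,667.00 − $10,590.03 = $107,076.97

$107,076.97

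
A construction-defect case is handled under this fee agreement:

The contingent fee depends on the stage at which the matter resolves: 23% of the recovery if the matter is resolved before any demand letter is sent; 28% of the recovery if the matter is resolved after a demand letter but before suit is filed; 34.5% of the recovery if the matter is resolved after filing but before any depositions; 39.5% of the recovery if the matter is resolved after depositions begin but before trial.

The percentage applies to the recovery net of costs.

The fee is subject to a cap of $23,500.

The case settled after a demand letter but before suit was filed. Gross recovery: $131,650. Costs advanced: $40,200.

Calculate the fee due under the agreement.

$23,500.00

Fee base (net of costs): $131,650 − $40,200 = $91,450
The matter settled after a demand letter but before suit was filed, so the 28% rate applies.
$91,450 × 28% = $25,606.00
$25,606.00 exceeds the $23,500 cap, so the fee is capped at $23,500.00.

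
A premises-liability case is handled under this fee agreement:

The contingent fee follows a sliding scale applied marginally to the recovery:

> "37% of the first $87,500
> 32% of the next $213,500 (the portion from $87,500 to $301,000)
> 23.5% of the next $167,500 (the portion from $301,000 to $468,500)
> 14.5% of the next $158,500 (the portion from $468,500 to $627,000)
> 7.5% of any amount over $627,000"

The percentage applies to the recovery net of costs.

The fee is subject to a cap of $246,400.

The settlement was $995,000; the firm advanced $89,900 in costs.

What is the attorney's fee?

Fee base (net of costs): $995,000 − $89,900 = $905,100
First $87,500 at 37% = $32,375.00
Next $213,500 at 32% = $68,320.00
Next $167,500 at 23.5% = $39,362.50
Next $158,500 at 14.5% = $22,982.50
Remaining $278,100 at 7.5% = $20,857.50
Fee: $32,375.00 + $68,320.00 + $39,362.50 + $22,982.50 + $20,857.50 = $183,897.50
$183,897.50 is under the $246,400 cap.

$183,897.50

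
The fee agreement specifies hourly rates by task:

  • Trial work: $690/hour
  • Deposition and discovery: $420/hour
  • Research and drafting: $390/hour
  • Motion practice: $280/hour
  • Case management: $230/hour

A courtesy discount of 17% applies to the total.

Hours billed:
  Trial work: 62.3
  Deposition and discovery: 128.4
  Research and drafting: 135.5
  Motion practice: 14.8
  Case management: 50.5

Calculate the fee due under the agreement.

$137,380.77

Trial work: 62.3 × $690 = $42,987.00
Deposition and discovery: 128.4 × $420 = $53,928.00
Research and drafting: 135.5 × $390 = $52,845.00
Motion practice: 14.8 × $280 = $4,144.00
Case management: 50.5 × $230 = $11,615.00
Subtotal: $165,519.00
Less 17% discount: −$28,138.23
Total: $165,519.00 − $28,138.23 = $137,380.77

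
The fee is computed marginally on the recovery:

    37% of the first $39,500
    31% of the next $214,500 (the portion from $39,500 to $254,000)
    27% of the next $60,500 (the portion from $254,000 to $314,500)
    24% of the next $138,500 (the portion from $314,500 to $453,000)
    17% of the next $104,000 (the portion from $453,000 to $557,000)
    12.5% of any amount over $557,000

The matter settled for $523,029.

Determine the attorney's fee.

First $39,500 at 37% = $14,615.00
Next $214,500 at 31% = $66,495.00
Next $60,500 at 27% = $16,335.00
Next $138,500 at 24% = $33,240.00
Remaining $70,029 at 17% = $11,904.93
Fee: $14,615.00 + $66,495.00 + $16,335.00 + $33,240.00 + $11,904.93 = $142,589.93

$142,589.93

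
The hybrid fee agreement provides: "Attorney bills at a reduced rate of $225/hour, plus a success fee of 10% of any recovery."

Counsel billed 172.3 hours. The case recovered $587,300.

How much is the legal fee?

Hourly: 172.3 × $225 = $38,767.50
Success fee: 10% of $587,300 = $58,730.00
Total: $38,767.50 + $58,730.00 = $97,497.50

$97,497.50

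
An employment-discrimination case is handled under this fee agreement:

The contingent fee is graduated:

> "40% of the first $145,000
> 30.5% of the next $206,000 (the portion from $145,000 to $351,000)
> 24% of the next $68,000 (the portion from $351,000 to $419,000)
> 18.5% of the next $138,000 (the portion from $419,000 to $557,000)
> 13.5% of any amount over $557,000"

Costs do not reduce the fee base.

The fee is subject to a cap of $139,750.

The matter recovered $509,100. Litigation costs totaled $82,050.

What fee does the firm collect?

Fee base is the gross recovery, $509,100; costs are reimbursed separately.
First $145,000 at 40% = $58,000.00
Next $206,000 at 30.5% = $62,830.00
Next $68,000 at 24% = $16,320.00
Remaining $90,100 at 18.5% = $16,668.50
Fee: $58,000.00 + $62,830.00 + $16,320.00 + $16,668.50 = $153,818.50
$153,818.50 exceeds the $139,750 cap, so the fee is capped at $139,750.00.

$139,750.00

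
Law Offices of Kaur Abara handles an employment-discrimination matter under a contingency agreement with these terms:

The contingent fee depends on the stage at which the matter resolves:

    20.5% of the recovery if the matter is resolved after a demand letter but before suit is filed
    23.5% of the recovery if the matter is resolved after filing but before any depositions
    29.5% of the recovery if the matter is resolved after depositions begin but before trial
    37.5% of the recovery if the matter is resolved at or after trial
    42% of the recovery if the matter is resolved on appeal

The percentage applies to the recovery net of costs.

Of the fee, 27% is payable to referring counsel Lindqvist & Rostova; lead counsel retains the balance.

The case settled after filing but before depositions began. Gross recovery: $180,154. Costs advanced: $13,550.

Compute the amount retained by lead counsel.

$28,580.92

Fee base (net of costs): $180,154 − $13,550 = $166,604
The matter settled after filing but before depositions began, so the 23.5% rate applies.
$166,604 × 23.5% = $39,151.94
Referral share: 27% of $39,151.94 = $10,571.02; lead counsel retains $39,151.94 − $10,571.02 = $28,580.92.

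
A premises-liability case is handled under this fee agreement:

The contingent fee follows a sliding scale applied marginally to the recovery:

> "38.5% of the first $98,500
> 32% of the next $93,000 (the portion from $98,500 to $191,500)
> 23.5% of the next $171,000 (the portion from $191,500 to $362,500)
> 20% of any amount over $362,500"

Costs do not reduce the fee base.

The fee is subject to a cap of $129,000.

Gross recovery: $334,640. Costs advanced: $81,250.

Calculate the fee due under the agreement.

$101,320.40

Fee base is the gross recovery, $334,640; costs are reimbursed separately.
First $98,500 at 38.5% = $37,922.50
Next $93,000 at 32% = $29,760.00
Remaining $143,140 at 23.5% = $33,637.90
Fee: $37,922.50 + $29,760.00 + $33,637.90 = $101,320.40
$101,320.40 is under the $129,000 cap.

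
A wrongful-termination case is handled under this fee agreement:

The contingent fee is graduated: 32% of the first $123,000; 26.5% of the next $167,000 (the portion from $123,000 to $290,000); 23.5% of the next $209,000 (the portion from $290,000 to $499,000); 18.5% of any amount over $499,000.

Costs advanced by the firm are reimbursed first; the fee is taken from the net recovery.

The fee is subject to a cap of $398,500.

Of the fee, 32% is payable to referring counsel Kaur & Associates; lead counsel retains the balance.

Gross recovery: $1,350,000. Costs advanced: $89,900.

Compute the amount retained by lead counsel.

Fee base (net of costs): $1,350,000 − $89,900 = $1,260,100
First $123,000 at 32% = $39,360.00
Next $167,000 at 26.5% = $44,255.00
Next $209,000 at 23.5% = $49,115.00
Remaining $761,100 at 18.5% = $140,803.50
Fee: $39,360.00 + $44,255.00 + $49,115.00 + $140,803.50 = $273,533.50
$273,533.50 is under the $398,500 cap.
Referral share: 32% of $273,533.50 = $87,530.72; lead counsel retains $273,533.50 − $87,530.72 = $186,002.78.

$186,002.78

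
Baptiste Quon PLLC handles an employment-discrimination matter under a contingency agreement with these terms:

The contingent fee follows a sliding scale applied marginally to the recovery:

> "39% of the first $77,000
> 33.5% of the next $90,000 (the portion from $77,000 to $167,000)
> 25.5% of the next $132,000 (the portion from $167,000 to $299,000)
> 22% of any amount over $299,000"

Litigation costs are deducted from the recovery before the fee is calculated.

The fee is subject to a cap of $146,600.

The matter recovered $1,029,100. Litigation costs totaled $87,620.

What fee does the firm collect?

Fee base (net of costs): $1,029,100 − $87,620 = $941,480
First $77,000 at 39% = $30,030.00
Next $90,000 at 33.5% = $30,150.00
Next $132,000 at 25.5% = $33,660.00
Remaining $642,480 at 22% = $141,345.60
Fee: $30,030.00 + $30,150.00 + $33,660.00 + $141,345.60 = $235,185.60
$235,185.60 exceeds the $146,600 cap, so the fee is capped at $146,600.00.

$146,600.00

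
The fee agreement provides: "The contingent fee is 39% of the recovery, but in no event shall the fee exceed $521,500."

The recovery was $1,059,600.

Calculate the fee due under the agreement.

$413,244.00

39% of $1,059,600 = $413,244.00
That is under the $521,500 cap.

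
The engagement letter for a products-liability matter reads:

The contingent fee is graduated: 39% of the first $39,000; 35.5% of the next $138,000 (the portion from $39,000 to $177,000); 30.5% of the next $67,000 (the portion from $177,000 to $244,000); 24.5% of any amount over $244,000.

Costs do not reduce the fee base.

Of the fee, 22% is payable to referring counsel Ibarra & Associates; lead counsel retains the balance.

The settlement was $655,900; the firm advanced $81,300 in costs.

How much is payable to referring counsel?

$40,821.11

Fee base is the gross recovery, $655,900; costs are reimbursed separately.
First $39,000 at 39% = $15,210.00
Next $138,000 at 35.5% = $48,990.00
Next $67,000 at 30.5% = $20,435.00
Remaining $411,900 at 24.5% = $100,915.50
Fee: $15,210.00 + $48,990.00 + $20,435.00 + $100,915.50 = $185,550.50
Referral share: 22% of $185,550.50 = $40,821.11; lead counsel retains $185,550.50 − $40,821.11 = $144,729.39.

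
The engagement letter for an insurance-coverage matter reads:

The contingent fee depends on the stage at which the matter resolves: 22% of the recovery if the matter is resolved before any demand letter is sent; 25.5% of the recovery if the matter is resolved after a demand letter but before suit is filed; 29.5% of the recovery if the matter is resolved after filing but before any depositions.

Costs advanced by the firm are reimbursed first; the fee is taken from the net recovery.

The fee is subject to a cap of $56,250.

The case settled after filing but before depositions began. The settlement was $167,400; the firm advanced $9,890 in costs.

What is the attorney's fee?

Fee base (net of costs): $167,400 − $9,890 = $157,510
The matter settled after filing but before depositions began, so the 29.5% rate applies.
$157,510 × 29.5% = $46,465.45
$46,465.45 is under the $56,250 cap.

$46,465.45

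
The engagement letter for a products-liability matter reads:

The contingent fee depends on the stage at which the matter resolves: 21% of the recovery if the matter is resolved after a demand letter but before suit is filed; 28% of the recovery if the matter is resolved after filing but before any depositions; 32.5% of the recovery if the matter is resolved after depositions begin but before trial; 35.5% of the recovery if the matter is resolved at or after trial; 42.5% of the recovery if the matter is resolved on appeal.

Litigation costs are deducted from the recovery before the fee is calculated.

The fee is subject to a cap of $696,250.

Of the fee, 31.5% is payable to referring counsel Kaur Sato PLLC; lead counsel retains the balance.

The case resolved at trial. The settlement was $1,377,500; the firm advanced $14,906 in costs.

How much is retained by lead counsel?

Fee base (net of costs): $1,377,500 − $14,906 = $1,362,594
The matter resolved at trial, so the 35.5% rate applies.
$1,362,594 × 35.5% = $483,720.87
$483,720.87 is under the $696,250 cap.
Referral share: 31.5% of $483,720.87 = $152,372.07; lead counsel retains $483,720.87 − $152,372.07 = $331,348.80.

$331,348.80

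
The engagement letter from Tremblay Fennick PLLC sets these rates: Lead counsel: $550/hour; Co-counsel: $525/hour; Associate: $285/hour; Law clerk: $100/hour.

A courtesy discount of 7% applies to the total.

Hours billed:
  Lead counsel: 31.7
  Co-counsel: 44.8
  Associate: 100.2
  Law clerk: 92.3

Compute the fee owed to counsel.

Lead counsel: 31.7 × $550 = $17,435.00
Co-counsel: 44.8 × $525 = $23,520.00
Associate: 100.2 × $285 = $28,557.00
Law clerk: 92.3 × $100 = $9,230.00
Subtotal: $78,742.00
Less 7% discount: −$5,511.94
Total: $78,742.00 − $5,511.94 = $73,230.06

$73,230.06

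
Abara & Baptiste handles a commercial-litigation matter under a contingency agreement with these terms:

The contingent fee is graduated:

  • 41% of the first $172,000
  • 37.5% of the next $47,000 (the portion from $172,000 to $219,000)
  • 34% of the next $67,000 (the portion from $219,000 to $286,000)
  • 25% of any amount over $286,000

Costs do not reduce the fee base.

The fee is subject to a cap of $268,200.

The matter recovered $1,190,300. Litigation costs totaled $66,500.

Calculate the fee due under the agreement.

$268,200.00

Fee base is the gross recovery, $1,190,300; costs are reimbursed separately.
First $172,000 at 41% = $70,520.00
Next $47,000 at 37.5% = $17,625.00
Next $67,000 at 34% = $22,780.00
Remaining $904,300 at 25% = $226,075.00
Fee: $70,520.00 + $17,625.00 + $22,780.00 + $226,075.00 = $337,000.00
$337,000.00 exceeds the $268,200 cap, so the fee is capped at $268,200.00.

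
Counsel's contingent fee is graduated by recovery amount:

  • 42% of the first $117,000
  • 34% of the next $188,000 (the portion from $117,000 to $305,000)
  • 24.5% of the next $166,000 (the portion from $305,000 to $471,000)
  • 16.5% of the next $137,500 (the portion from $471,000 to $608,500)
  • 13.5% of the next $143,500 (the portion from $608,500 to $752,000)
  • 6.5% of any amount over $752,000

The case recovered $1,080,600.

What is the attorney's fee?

First $117,000 at 42% = $49,140.00
Next $188,000 at 34% = $63,920.00
Next $166,000 at 24.5% = $40,670.00
Next $137,500 at 16.5% = $22,687.50
Next $143,500 at 13.5% = $19,372.50
Remaining $328,600 at 6.5% = $21,359.00
Fee: $49,140.00 + $63,920.00 + $40,670.00 + $22,687.50 + $19,372.50 + $21,359.00 = $217,149.00

$217,149.00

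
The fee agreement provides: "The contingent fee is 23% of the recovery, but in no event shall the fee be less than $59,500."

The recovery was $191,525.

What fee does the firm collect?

$59,500.00

23% of $191,525 = $44,050.75
That is below the $59,500 minimum, so the minimum applies.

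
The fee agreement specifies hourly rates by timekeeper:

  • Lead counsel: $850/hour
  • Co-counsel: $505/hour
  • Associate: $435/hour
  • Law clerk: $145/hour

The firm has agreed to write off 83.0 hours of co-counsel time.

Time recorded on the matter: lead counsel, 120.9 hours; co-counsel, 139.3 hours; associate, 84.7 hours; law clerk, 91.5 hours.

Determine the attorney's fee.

Lead counsel: 120.9 × $850 = $102,765.00
Co-counsel: 139.3 × $505 = $70,346.50
Associate: 84.7 × $435 = $36,844.50
Law clerk: 91.5 × $145 = $13,267.50
Subtotal: $223,223.50
Write-off: 83.0 × $505 = $41,915.00
Total: $223,223.50 − $41,915.00 = $181,308.50

$181,308.50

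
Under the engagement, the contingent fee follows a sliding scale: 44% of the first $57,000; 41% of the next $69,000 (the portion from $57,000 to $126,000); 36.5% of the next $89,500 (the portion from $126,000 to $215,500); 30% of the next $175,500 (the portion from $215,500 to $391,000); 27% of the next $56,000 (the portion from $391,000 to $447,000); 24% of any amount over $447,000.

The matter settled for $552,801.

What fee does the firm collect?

First $57,000 at 44% = $25,080.00
Next $69,000 at 41% = $28,290.00
Next $89,500 at 36.5% = $32,667.50
Next $175,500 at 30% = $52,650.00
Next $56,000 at 27% = $15,120.00
Remaining $105,801 at 24% = $25,392.24
Fee: $25,080.00 + $28,290.00 + $32,667.50 + $52,650.00 + $15,120.00 + $25,392.24 = $179,199.74

$179,199.74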